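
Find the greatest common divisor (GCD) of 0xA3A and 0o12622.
Convert 0xA3A (hexadecimal) → 10×256 + 3×16 + 10 = 2618 (decimal)
Convert 0o12622 (octal) → 1×4096 + 2×512 + 6×64 + 2×8 + 2 = 5522 (decimal)
Compute gcd(2618, 5522) = 22
22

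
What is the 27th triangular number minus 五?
The 27th triangular number = 27×28/2 = 378
Convert 五 (Chinese numeral) → 5 (decimal)
Compute 378 - 5 = 373
373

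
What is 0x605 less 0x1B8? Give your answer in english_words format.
Convert 0x605 (hexadecimal) → 6×256 + 5 = 1541 (decimal)
Convert 0x1B8 (hexadecimal) → 1×256 + 11×16 + 8 = 440 (decimal)
Compute 1541 - 440 = 1101
Convert 1101 (decimal) → 1101 = 1×1000 + 1×100 + 1 → one thousand one hundred one (English words)
one thousand one hundred one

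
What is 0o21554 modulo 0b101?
Convert 0o21554 (octal) → 2×4096 + 1×512 + 5×64 + 5×8 + 4 = 9068 (decimal)
Convert 0b101 (binary) → 4 + 1 = 5 (decimal)
Compute 9068 mod 5 = 3
3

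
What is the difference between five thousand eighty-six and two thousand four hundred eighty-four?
Convert five thousand eighty-six (English words) → 5×1000 + 86 = 5086 (decimal)
Convert two thousand four hundred eighty-four (English words) → 2×1000 + 4×100 + 84 = 2484 (decimal)
Difference: |5086 - 2484| = 2602
2602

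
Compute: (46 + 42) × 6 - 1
Parentheses first: 46 + 42 = 88
Multiply: 88 × 6 = 528
Subtract: 528 - 1 = 527
527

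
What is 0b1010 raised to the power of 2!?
Convert 0b1010 (binary) → 8 + 2 = 10 (decimal)
Convert 2! (factorial) → 2 (decimal)
Compute 10 ^ 2 = 100
100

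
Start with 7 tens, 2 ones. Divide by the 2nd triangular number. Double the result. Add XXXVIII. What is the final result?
Convert 7 tens, 2 ones (place-value notation) → 7×10 + 2 = 72 (decimal)
Start: 72
Convert the 2nd triangular number (triangular index) → 2×3/2 = 3 (decimal)
72 ÷ 3 = 24
24 × 2 = 48
Convert XXXVIII (Roman numeral) → 10 + 10 + 10 + 5 + 1 + 1 + 1 = 38 (decimal)
48 + 38 = 86
86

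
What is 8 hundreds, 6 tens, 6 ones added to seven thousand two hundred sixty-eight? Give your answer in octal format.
Convert 8 hundreds, 6 tens, 6 ones (place-value notation) → 8×100 + 6×10 + 6 = 866 (decimal)
Convert seven thousand two hundred sixty-eight (English words) → 7×1000 + 2×100 + 68 = 7268 (decimal)
Compute 866 + 7268 = 8134
Convert 8134 (decimal) → 8134 = 1×4096 + 7×512 + 7×64 + 6 → 0o17706 (octal)
0o17706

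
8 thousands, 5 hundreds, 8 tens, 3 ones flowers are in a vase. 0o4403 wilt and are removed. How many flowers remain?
Convert 8 thousands, 5 hundreds, 8 tens, 3 ones (place-value notation) → 8×1000 + 5×100 + 8×10 + 3 = 8583 (decimal)
Convert 0o4403 (octal) → 4×512 + 4×64 + 3 = 2307 (decimal)
Compute 8583 - 2307 = 6276
6276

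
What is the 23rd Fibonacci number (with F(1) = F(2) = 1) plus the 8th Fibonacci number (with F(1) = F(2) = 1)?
The 23rd Fibonacci number (with F(1) = F(2) = 1) = 28657
Convert the 8th Fibonacci number (with F(1) = F(2) = 1) (Fibonacci index) → 1, 1, 2, 3, 5, 8, 13, 21 → 21 (decimal)
Compute 28657 + 21 = 28678
28678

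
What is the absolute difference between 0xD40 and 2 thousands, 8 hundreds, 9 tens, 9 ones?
Convert 0xD40 (hexadecimal) → 13×256 + 4×16 = 3392 (decimal)
Convert 2 thousands, 8 hundreds, 9 tens, 9 ones (place-value notation) → 2×1000 + 8×100 + 9×10 + 9 = 2899 (decimal)
Compute |3392 - 2899| = 493
493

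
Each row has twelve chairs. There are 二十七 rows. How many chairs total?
Convert twelve (English words) → 12 (decimal)
Convert 二十七 (Chinese numeral) → 2×10 + 7 = 27 (decimal)
Compute 12 × 27 = 324
324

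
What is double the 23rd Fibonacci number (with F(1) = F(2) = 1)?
The 23rd Fibonacci number (with F(1) = F(2) = 1) = 28657
Compute 28657 × 2 = 57314
57314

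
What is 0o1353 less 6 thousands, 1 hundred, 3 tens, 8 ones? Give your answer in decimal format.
Convert 0o1353 (octal) → 1×512 + 3×64 + 5×8 + 3 = 747 (decimal)
Convert 6 thousands, 1 hundred, 3 tens, 8 ones (place-value notation) → 6×1000 + 1×100 + 3×10 + 8 = 6138 (decimal)
Compute 747 - 6138 = -5391
-5391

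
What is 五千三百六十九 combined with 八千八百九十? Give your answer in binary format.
Convert 五千三百六十九 (Chinese numeral) → 5×1000 + 3×100 + 6×10 + 9 = 5369 (decimal)
Convert 八千八百九十 (Chinese numeral) → 8×1000 + 8×100 + 9×10 = 8890 (decimal)
Compute 5369 + 8890 = 14259
Convert 14259 (decimal) → 14259 = 8192 + 4096 + 1024 + 512 + 256 + 128 + 32 + 16 + 2 + 1 → 0b11011110110011 (binary)
0b11011110110011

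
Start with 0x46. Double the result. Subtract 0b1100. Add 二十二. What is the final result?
Convert 0x46 (hexadecimal) → 4×16 + 6 = 70 (decimal)
Start: 70
70 × 2 = 140
Convert 0b1100 (binary) → 8 + 4 = 12 (decimal)
140 - 12 = 128
Convert 二十二 (Chinese numeral) → 2×10 + 2 = 22 (decimal)
128 + 22 = 150
150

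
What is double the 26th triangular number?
The 26th triangular number = 26×27/2 = 351
Compute 351 × 2 = 702
702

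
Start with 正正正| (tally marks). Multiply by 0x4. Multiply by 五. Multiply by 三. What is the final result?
Convert 正正正| (tally marks) → 5 + 5 + 5 + 1 = 16 (decimal)
Start: 16
Convert 0x4 (hexadecimal) → 4 (decimal)
16 × 4 = 64
Convert 五 (Chinese numeral) → 5 (decimal)
64 × 5 = 320
Convert 三 (Chinese numeral) → 3 (decimal)
320 × 3 = 960
960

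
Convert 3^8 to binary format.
Convert 3^8 (power) → 6561 (decimal)
Convert 6561 (decimal) → 6561 = 4096 + 2048 + 256 + 128 + 32 + 1 → 0b1100110100001 (binary)
0b1100110100001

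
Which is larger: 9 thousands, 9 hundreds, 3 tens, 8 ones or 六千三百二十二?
Convert 9 thousands, 9 hundreds, 3 tens, 8 ones (place-value notation) → 9×1000 + 9×100 + 3×10 + 8 = 9938 (decimal)
Convert 六千三百二十二 (Chinese numeral) → 6×1000 + 3×100 + 2×10 + 2 = 6322 (decimal)
Compare 9938 vs 6322: larger = 9938
9938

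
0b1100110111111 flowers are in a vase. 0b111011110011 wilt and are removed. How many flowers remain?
Convert 0b1100110111111 (binary) → 4096 + 2048 + 256 + 128 + 32 + 16 + 8 + 4 + 2 + 1 = 6591 (decimal)
Convert 0b111011110011 (binary) → 2048 + 1024 + 512 + 128 + 64 + 32 + 16 + 2 + 1 = 3827 (decimal)
Compute 6591 - 3827 = 2764
2764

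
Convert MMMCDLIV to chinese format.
Convert MMMCDLIV (Roman numeral) → 1000 + 1000 + 1000 + 400 + 50 + 4 = 3454 (decimal)
Convert 3454 (decimal) → 3454 = 3×1000 + 4×100 + 5×10 + 4 → 三千四百五十四 (Chinese numeral)
三千四百五十四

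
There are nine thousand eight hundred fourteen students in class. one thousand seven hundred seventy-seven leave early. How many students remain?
Convert nine thousand eight hundred fourteen (English words) → 9×1000 + 8×100 + 14 = 9814 (decimal)
Convert one thousand seven hundred seventy-seven (English words) → 1×1000 + 7×100 + 77 = 1777 (decimal)
Compute 9814 - 1777 = 8037
8037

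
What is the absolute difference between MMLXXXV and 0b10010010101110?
Convert MMLXXXV (Roman numeral) → 1000 + 1000 + 50 + 10 + 10 + 10 + 5 = 2085 (decimal)
Convert 0b10010010101110 (binary) → 8192 + 1024 + 128 + 32 + 8 + 4 + 2 = 9390 (decimal)
Compute |2085 - 9390| = 7305
7305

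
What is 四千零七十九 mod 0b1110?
Convert 四千零七十九 (Chinese numeral) → 4×1000 + 7×10 + 9 = 4079 (decimal)
Convert 0b1110 (binary) → 8 + 4 + 2 = 14 (decimal)
Compute 4079 mod 14 = 5
5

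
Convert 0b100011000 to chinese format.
Convert 0b100011000 (binary) → 256 + 16 + 8 = 280 (decimal)
Convert 280 (decimal) → 280 = 2×100 + 8×10 → 二百八十 (Chinese numeral)
二百八十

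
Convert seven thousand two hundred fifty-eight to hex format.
Convert seven thousand two hundred fifty-eight (English words) → 7×1000 + 2×100 + 58 = 7258 (decimal)
Convert 7258 (decimal) → 7258 = 1×4096 + 12×256 + 5×16 + 10 → 0x1C5A (hexadecimal)
0x1C5A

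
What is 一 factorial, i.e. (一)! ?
Convert 一 (Chinese numeral) → 1 (decimal)
Compute 1! = 1
1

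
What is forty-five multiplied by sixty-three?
Convert forty-five (English words) → 45 (decimal)
Convert sixty-three (English words) → 63 (decimal)
Compute 45 × 63 = 2835
2835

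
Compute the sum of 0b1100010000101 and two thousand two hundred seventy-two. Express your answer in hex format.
Convert 0b1100010000101 (binary) → 4096 + 2048 + 128 + 4 + 1 = 6277 (decimal)
Convert two thousand two hundred seventy-two (English words) → 2×1000 + 2×100 + 72 = 2272 (decimal)
Compute 6277 + 2272 = 8549
Convert 8549 (decimal) → 8549 = 2×4096 + 1×256 + 6×16 + 5 → 0x2165 (hexadecimal)
0x2165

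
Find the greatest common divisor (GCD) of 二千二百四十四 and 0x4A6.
Convert 二千二百四十四 (Chinese numeral) → 2×1000 + 2×100 + 4×10 + 4 = 2244 (decimal)
Convert 0x4A6 (hexadecimal) → 4×256 + 10×16 + 6 = 1190 (decimal)
Compute gcd(2244, 1190) = 34
34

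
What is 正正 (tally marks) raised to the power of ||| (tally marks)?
Convert 正正 (tally marks) → 5 + 5 = 10 (decimal)
Convert ||| (tally marks) → 3 (decimal)
Compute 10 ^ 3 = 1000
1000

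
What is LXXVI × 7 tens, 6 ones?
Convert LXXVI (Roman numeral) → 50 + 10 + 10 + 5 + 1 = 76 (decimal)
Convert 7 tens, 6 ones (place-value notation) → 7×10 + 6 = 76 (decimal)
Compute 76 × 76 = 5776
5776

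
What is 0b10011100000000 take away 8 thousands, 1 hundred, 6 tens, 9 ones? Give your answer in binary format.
Convert 0b10011100000000 (binary) → 8192 + 1024 + 512 + 256 = 9984 (decimal)
Convert 8 thousands, 1 hundred, 6 tens, 9 ones (place-value notation) → 8×1000 + 1×100 + 6×10 + 9 = 8169 (decimal)
Compute 9984 - 8169 = 1815
Convert 1815 (decimal) → 1815 = 1024 + 512 + 256 + 16 + 4 + 2 + 1 → 0b11100010111 (binary)
0b11100010111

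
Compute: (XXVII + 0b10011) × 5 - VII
Convert XXVII (Roman numeral) → 10 + 10 + 5 + 1 + 1 = 27 (decimal)
Convert 0b10011 (binary) → 16 + 2 + 1 = 19 (decimal)
Convert VII (Roman numeral) → 5 + 1 + 1 = 7 (decimal)
Expression in decimal: (27 + 19) × 5 - 7
Parentheses first: 27 + 19 = 46
Multiply: 46 × 5 = 230
Subtract: 230 - 7 = 223
223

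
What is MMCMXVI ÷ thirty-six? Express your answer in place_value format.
Convert MMCMXVI (Roman numeral) → 1000 + 1000 + 900 + 10 + 5 + 1 = 2916 (decimal)
Convert thirty-six (English words) → 36 (decimal)
Compute 2916 ÷ 36 = 81
Convert 81 (decimal) → 81 = 8×10 + 1 → 8 tens, 1 one (place-value notation)
8 tens, 1 one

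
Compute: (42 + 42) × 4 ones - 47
Convert 4 ones (place-value notation) → 4 (decimal)
Expression in decimal: (42 + 42) × 4 - 47
Parentheses first: 42 + 42 = 84
Multiply: 84 × 4 = 336
Subtract: 336 - 47 = 289
289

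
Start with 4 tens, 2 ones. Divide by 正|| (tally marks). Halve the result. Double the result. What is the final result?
Convert 4 tens, 2 ones (place-value notation) → 4×10 + 2 = 42 (decimal)
Start: 42
Convert 正|| (tally marks) → 5 + 2 = 7 (decimal)
42 ÷ 7 = 6
6 ÷ 2 = 3
3 × 2 = 6
6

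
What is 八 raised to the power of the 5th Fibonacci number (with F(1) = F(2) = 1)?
Convert 八 (Chinese numeral) → 8 (decimal)
Convert the 5th Fibonacci number (with F(1) = F(2) = 1) (Fibonacci index) → 1, 1, 2, 3, 5 → 5 (decimal)
Compute 8 ^ 5 = 32768
32768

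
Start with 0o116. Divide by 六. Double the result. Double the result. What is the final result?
Convert 0o116 (octal) → 1×64 + 1×8 + 6 = 78 (decimal)
Start: 78
Convert 六 (Chinese numeral) → 6 (decimal)
78 ÷ 6 = 13
13 × 2 = 26
26 × 2 = 52
52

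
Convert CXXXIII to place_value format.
Convert CXXXIII (Roman numeral) → 100 + 10 + 10 + 10 + 1 + 1 + 1 = 133 (decimal)
Convert 133 (decimal) → 133 = 1×100 + 3×10 + 3 → 1 hundred, 3 tens, 3 ones (place-value notation)
1 hundred, 3 tens, 3 ones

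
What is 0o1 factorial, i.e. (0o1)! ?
Convert 0o1 (octal) → 1 (decimal)
Compute 1! = 1
1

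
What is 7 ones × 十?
Convert 7 ones (place-value notation) → 7 (decimal)
Convert 十 (Chinese numeral) → 1×10 = 10 (decimal)
Compute 7 × 10 = 70
70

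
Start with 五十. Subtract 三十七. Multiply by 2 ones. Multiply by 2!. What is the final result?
Convert 五十 (Chinese numeral) → 5×10 = 50 (decimal)
Start: 50
Convert 三十七 (Chinese numeral) → 3×10 + 7 = 37 (decimal)
50 - 37 = 13
Convert 2 ones (place-value notation) → 2 (decimal)
13 × 2 = 26
Convert 2! (factorial) → 2 (decimal)
26 × 2 = 52
52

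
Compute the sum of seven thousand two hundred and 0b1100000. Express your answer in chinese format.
Convert seven thousand two hundred (English words) → 7×1000 + 2×100 = 7200 (decimal)
Convert 0b1100000 (binary) → 64 + 32 = 96 (decimal)
Compute 7200 + 96 = 7296
Convert 7296 (decimal) → 7296 = 7×1000 + 2×100 + 9×10 + 6 → 七千二百九十六 (Chinese numeral)
七千二百九十六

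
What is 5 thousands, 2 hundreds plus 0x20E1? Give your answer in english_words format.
Convert 5 thousands, 2 hundreds (place-value notation) → 5×1000 + 2×100 = 5200 (decimal)
Convert 0x20E1 (hexadecimal) → 2×4096 + 14×16 + 1 = 8417 (decimal)
Compute 5200 + 8417 = 13617
Convert 13617 (decimal) → 13617 = 13×1000 + 6×100 + 17 → thirteen thousand six hundred seventeen (English words)
thirteen thousand six hundred seventeen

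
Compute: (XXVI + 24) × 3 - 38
Convert XXVI (Roman numeral) → 10 + 10 + 5 + 1 = 26 (decimal)
Expression in decimal: (26 + 24) × 3 - 38
Parentheses first: 26 + 24 = 50
Multiply: 50 × 3 = 150
Subtract: 150 - 38 = 112
112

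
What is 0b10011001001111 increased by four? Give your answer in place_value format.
Convert 0b10011001001111 (binary) → 8192 + 1024 + 512 + 64 + 8 + 4 + 2 + 1 = 9807 (decimal)
Convert four (English words) → 4 (decimal)
Compute 9807 + 4 = 9811
Convert 9811 (decimal) → 9811 = 9×1000 + 8×100 + 1×10 + 1 → 9 thousands, 8 hundreds, 1 ten, 1 one (place-value notation)
9 thousands, 8 hundreds, 1 ten, 1 one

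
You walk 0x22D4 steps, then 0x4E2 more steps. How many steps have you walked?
Convert 0x22D4 (hexadecimal) → 2×4096 + 2×256 + 13×16 + 4 = 8916 (decimal)
Convert 0x4E2 (hexadecimal) → 4×256 + 14×16 + 2 = 1250 (decimal)
Compute 8916 + 1250 = 10166
10166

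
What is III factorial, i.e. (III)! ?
Convert III (Roman numeral) → 1 + 1 + 1 = 3 (decimal)
Compute 3! = 6
6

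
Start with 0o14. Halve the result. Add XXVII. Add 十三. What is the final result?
Convert 0o14 (octal) → 1×8 + 4 = 12 (decimal)
Start: 12
12 ÷ 2 = 6
Convert XXVII (Roman numeral) → 10 + 10 + 5 + 1 + 1 = 27 (decimal)
6 + 27 = 33
Convert 十三 (Chinese numeral) → 1×10 + 3 = 13 (decimal)
33 + 13 = 46
46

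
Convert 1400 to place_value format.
Convert 1400 (decimal) → 1400 = 1×1000 + 4×100 → 1 thousand, 4 hundreds (place-value notation)
1 thousand, 4 hundreds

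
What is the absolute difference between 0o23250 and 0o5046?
Convert 0o23250 (octal) → 2×4096 + 3×512 + 2×64 + 5×8 = 9896 (decimal)
Convert 0o5046 (octal) → 5×512 + 4×8 + 6 = 2598 (decimal)
Compute |9896 - 2598| = 7298
7298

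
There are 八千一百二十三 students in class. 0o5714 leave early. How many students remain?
Convert 八千一百二十三 (Chinese numeral) → 8×1000 + 1×100 + 2×10 + 3 = 8123 (decimal)
Convert 0o5714 (octal) → 5×512 + 7×64 + 1×8 + 4 = 3020 (decimal)
Compute 8123 - 3020 = 5103
5103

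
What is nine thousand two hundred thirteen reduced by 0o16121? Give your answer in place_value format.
Convert nine thousand two hundred thirteen (English words) → 9×1000 + 2×100 + 13 = 9213 (decimal)
Convert 0o16121 (octal) → 1×4096 + 6×512 + 1×64 + 2×8 + 1 = 7249 (decimal)
Compute 9213 - 7249 = 1964
Convert 1964 (decimal) → 1964 = 1×1000 + 9×100 + 6×10 + 4 → 1 thousand, 9 hundreds, 6 tens, 4 ones (place-value notation)
1 thousand, 9 hundreds, 6 tens, 4 ones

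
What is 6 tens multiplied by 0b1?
Convert 6 tens (place-value notation) → 6×10 = 60 (decimal)
Convert 0b1 (binary) → 1 (decimal)
Compute 60 × 1 = 60
60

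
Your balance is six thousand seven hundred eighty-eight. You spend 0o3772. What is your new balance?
Convert six thousand seven hundred eighty-eight (English words) → 6×1000 + 7×100 + 88 = 6788 (decimal)
Convert 0o3772 (octal) → 3×512 + 7×64 + 7×8 + 2 = 2042 (decimal)
Compute 6788 - 2042 = 4746
4746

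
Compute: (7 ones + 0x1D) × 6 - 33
Convert 7 ones (place-value notation) → 7 (decimal)
Convert 0x1D (hexadecimal) → 1×16 + 13 = 29 (decimal)
Expression in decimal: (7 + 29) × 6 - 33
Parentheses first: 7 + 29 = 36
Multiply: 36 × 6 = 216
Subtract: 216 - 33 = 183
183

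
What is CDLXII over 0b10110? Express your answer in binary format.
Convert CDLXII (Roman numeral) → 400 + 50 + 10 + 1 + 1 = 462 (decimal)
Convert 0b10110 (binary) → 16 + 4 + 2 = 22 (decimal)
Compute 462 ÷ 22 = 21
Convert 21 (decimal) → 21 = 16 + 4 + 1 → 0b10101 (binary)
0b10101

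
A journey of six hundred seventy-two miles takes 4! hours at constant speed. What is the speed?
Convert six hundred seventy-two (English words) → 6×100 + 72 = 672 (decimal)
Convert 4! (factorial) → 24 (decimal)
Compute 672 ÷ 24 = 28
28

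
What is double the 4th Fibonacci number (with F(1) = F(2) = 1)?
The 4th Fibonacci number (with F(1) = F(2) = 1): 1, 1, 2, 3 → 3
Compute 3 × 2 = 6
6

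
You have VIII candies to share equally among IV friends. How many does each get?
Convert VIII (Roman numeral) → 5 + 1 + 1 + 1 = 8 (decimal)
Convert IV (Roman numeral) → 4 (decimal)
Compute 8 ÷ 4 = 2
2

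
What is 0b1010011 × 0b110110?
Convert 0b1010011 (binary) → 64 + 16 + 2 + 1 = 83 (decimal)
Convert 0b110110 (binary) → 32 + 16 + 4 + 2 = 54 (decimal)
Compute 83 × 54 = 4482
4482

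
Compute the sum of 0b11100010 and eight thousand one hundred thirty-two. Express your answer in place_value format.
Convert 0b11100010 (binary) → 128 + 64 + 32 + 2 = 226 (decimal)
Convert eight thousand one hundred thirty-two (English words) → 8×1000 + 1×100 + 32 = 8132 (decimal)
Compute 226 + 8132 = 8358
Convert 8358 (decimal) → 8358 = 8×1000 + 3×100 + 5×10 + 8 → 8 thousands, 3 hundreds, 5 tens, 8 ones (place-value notation)
8 thousands, 3 hundreds, 5 tens, 8 ones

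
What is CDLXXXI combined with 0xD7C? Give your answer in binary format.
Convert CDLXXXI (Roman numeral) → 400 + 50 + 10 + 10 + 10 + 1 = 481 (decimal)
Convert 0xD7C (hexadecimal) → 13×256 + 7×16 + 12 = 3452 (decimal)
Compute 481 + 3452 = 3933
Convert 3933 (decimal) → 3933 = 2048 + 1024 + 512 + 256 + 64 + 16 + 8 + 4 + 1 → 0b111101011101 (binary)
0b111101011101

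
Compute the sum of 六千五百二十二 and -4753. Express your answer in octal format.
Convert 六千五百二十二 (Chinese numeral) → 6×1000 + 5×100 + 2×10 + 2 = 6522 (decimal)
Compute 6522 + -4753 = 1769
Convert 1769 (decimal) → 1769 = 3×512 + 3×64 + 5×8 + 1 → 0o3351 (octal)
0o3351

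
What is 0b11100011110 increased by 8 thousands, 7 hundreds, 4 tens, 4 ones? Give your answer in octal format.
Convert 0b11100011110 (binary) → 1024 + 512 + 256 + 16 + 8 + 4 + 2 = 1822 (decimal)
Convert 8 thousands, 7 hundreds, 4 tens, 4 ones (place-value notation) → 8×1000 + 7×100 + 4×10 + 4 = 8744 (decimal)
Compute 1822 + 8744 = 10566
Convert 10566 (decimal) → 10566 = 2×4096 + 4×512 + 5×64 + 6 → 0o24506 (octal)
0o24506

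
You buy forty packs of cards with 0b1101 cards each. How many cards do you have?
Convert 0b1101 (binary) → 8 + 4 + 1 = 13 (decimal)
Convert forty (English words) → 40 (decimal)
Compute 13 × 40 = 520
520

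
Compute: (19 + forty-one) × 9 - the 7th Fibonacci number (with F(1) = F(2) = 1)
Convert forty-one (English words) → 41 (decimal)
Convert the 7th Fibonacci number (with F(1) = F(2) = 1) (Fibonacci index) → 1, 1, 2, 3, 5, 8, 13 → 13 (decimal)
Expression in decimal: (19 + 41) × 9 - 13
Parentheses first: 19 + 41 = 60
Multiply: 60 × 9 = 540
Subtract: 540 - 13 = 527
527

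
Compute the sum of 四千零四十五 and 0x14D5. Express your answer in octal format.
Convert 四千零四十五 (Chinese numeral) → 4×1000 + 4×10 + 5 = 4045 (decimal)
Convert 0x14D5 (hexadecimal) → 1×4096 + 4×256 + 13×16 + 5 = 5333 (decimal)
Compute 4045 + 5333 = 9378
Convert 9378 (decimal) → 9378 = 2×4096 + 2×512 + 2×64 + 4×8 + 2 → 0o22242 (octal)
0o22242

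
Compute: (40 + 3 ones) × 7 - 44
Convert 3 ones (place-value notation) → 3 (decimal)
Expression in decimal: (40 + 3) × 7 - 44
Parentheses first: 40 + 3 = 43
Multiply: 43 × 7 = 301
Subtract: 301 - 44 = 257
257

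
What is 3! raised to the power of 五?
Convert 3! (factorial) → 6 (decimal)
Convert 五 (Chinese numeral) → 5 (decimal)
Compute 6 ^ 5 = 7776
7776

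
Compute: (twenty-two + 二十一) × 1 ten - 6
Convert twenty-two (English words) → 22 (decimal)
Convert 二十一 (Chinese numeral) → 2×10 + 1 = 21 (decimal)
Convert 1 ten (place-value notation) → 1×10 = 10 (decimal)
Expression in decimal: (22 + 21) × 10 - 6
Parentheses first: 22 + 21 = 43
Multiply: 43 × 10 = 430
Subtract: 430 - 6 = 424
424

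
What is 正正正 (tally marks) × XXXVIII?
Convert 正正正 (tally marks) → 5 + 5 + 5 = 15 (decimal)
Convert XXXVIII (Roman numeral) → 10 + 10 + 10 + 5 + 1 + 1 + 1 = 38 (decimal)
Compute 15 × 38 = 570
570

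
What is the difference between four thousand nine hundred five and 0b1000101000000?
Convert four thousand nine hundred five (English words) → 4×1000 + 9×100 + 5 = 4905 (decimal)
Convert 0b1000101000000 (binary) → 4096 + 256 + 64 = 4416 (decimal)
Difference: |4905 - 4416| = 489
489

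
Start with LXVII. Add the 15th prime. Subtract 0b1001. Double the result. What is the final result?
Convert LXVII (Roman numeral) → 50 + 10 + 5 + 1 + 1 = 67 (decimal)
Start: 67
Convert the 15th prime (prime index) → 47 (decimal)
67 + 47 = 114
Convert 0b1001 (binary) → 8 + 1 = 9 (decimal)
114 - 9 = 105
105 × 2 = 210
210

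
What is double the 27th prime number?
The 27th prime number = 103
Compute 103 × 2 = 206
206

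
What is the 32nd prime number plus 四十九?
The 32nd prime number = 131
Convert 四十九 (Chinese numeral) → 4×10 + 9 = 49 (decimal)
Compute 131 + 49 = 180
180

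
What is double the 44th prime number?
The 44th prime number = 193
Compute 193 × 2 = 386
386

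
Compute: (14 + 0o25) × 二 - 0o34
Convert 0o25 (octal) → 2×8 + 5 = 21 (decimal)
Convert 二 (Chinese numeral) → 2 (decimal)
Convert 0o34 (octal) → 3×8 + 4 = 28 (decimal)
Expression in decimal: (14 + 21) × 2 - 28
Parentheses first: 14 + 21 = 35
Multiply: 35 × 2 = 70
Subtract: 70 - 28 = 42
42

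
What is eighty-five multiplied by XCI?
Convert eighty-five (English words) → 85 (decimal)
Convert XCI (Roman numeral) → 90 + 1 = 91 (decimal)
Compute 85 × 91 = 7735
7735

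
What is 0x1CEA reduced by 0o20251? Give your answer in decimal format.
Convert 0x1CEA (hexadecimal) → 1×4096 + 12×256 + 14×16 + 10 = 7402 (decimal)
Convert 0o20251 (octal) → 2×4096 + 2×64 + 5×8 + 1 = 8361 (decimal)
Compute 7402 - 8361 = -959
-959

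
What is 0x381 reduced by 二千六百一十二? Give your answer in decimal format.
Convert 0x381 (hexadecimal) → 3×256 + 8×16 + 1 = 897 (decimal)
Convert 二千六百一十二 (Chinese numeral) → 2×1000 + 6×100 + 1×10 + 2 = 2612 (decimal)
Compute 897 - 2612 = -1715
-1715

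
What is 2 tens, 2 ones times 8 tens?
Convert 2 tens, 2 ones (place-value notation) → 2×10 + 2 = 22 (decimal)
Convert 8 tens (place-value notation) → 8×10 = 80 (decimal)
Compute 22 × 80 = 1760
1760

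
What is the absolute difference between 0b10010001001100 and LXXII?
Convert 0b10010001001100 (binary) → 8192 + 1024 + 64 + 8 + 4 = 9292 (decimal)
Convert LXXII (Roman numeral) → 50 + 10 + 10 + 1 + 1 = 72 (decimal)
Compute |9292 - 72| = 9220
9220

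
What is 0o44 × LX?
Convert 0o44 (octal) → 4×8 + 4 = 36 (decimal)
Convert LX (Roman numeral) → 50 + 10 = 60 (decimal)
Compute 36 × 60 = 2160
2160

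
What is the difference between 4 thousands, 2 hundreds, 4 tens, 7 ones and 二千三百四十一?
Convert 4 thousands, 2 hundreds, 4 tens, 7 ones (place-value notation) → 4×1000 + 2×100 + 4×10 + 7 = 4247 (decimal)
Convert 二千三百四十一 (Chinese numeral) → 2×1000 + 3×100 + 4×10 + 1 = 2341 (decimal)
Difference: |4247 - 2341| = 1906
1906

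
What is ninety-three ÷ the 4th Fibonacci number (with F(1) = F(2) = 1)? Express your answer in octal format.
Convert ninety-three (English words) → 93 (decimal)
Convert the 4th Fibonacci number (with F(1) = F(2) = 1) (Fibonacci index) → 1, 1, 2, 3 → 3 (decimal)
Compute 93 ÷ 3 = 31
Convert 31 (decimal) → 31 = 3×8 + 7 → 0o37 (octal)
0o37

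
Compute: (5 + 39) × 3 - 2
Parentheses first: 5 + 39 = 44
Multiply: 44 × 3 = 132
Subtract: 132 - 2 = 130
130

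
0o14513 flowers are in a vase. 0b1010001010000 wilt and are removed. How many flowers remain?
Convert 0o14513 (octal) → 1×4096 + 4×512 + 5×64 + 1×8 + 3 = 6475 (decimal)
Convert 0b1010001010000 (binary) → 4096 + 1024 + 64 + 16 = 5200 (decimal)
Compute 6475 - 5200 = 1275
1275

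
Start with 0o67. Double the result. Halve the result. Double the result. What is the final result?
Convert 0o67 (octal) → 6×8 + 7 = 55 (decimal)
Start: 55
55 × 2 = 110
110 ÷ 2 = 55
55 × 2 = 110
110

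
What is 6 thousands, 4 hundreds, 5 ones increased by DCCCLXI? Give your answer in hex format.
Convert 6 thousands, 4 hundreds, 5 ones (place-value notation) → 6×1000 + 4×100 + 5 = 6405 (decimal)
Convert DCCCLXI (Roman numeral) → 500 + 100 + 100 + 100 + 50 + 10 + 1 = 861 (decimal)
Compute 6405 + 861 = 7266
Convert 7266 (decimal) → 7266 = 1×4096 + 12×256 + 6×16 + 2 → 0x1C62 (hexadecimal)
0x1C62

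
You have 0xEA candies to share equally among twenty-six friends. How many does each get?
Convert 0xEA (hexadecimal) → 14×16 + 10 = 234 (decimal)
Convert twenty-six (English words) → 26 (decimal)
Compute 234 ÷ 26 = 9
9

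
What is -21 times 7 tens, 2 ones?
Convert 7 tens, 2 ones (place-value notation) → 7×10 + 2 = 72 (decimal)
Compute -21 × 72 = -1512
-1512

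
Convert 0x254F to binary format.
Convert 0x254F (hexadecimal) → 2×4096 + 5×256 + 4×16 + 15 = 9551 (decimal)
Convert 9551 (decimal) → 9551 = 8192 + 1024 + 256 + 64 + 8 + 4 + 2 + 1 → 0b10010101001111 (binary)
0b10010101001111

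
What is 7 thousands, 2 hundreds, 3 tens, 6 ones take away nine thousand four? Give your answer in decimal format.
Convert 7 thousands, 2 hundreds, 3 tens, 6 ones (place-value notation) → 7×1000 + 2×100 + 3×10 + 6 = 7236 (decimal)
Convert nine thousand four (English words) → 9×1000 + 4 = 9004 (decimal)
Compute 7236 - 9004 = -1768
-1768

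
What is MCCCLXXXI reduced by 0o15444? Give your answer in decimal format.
Convert MCCCLXXXI (Roman numeral) → 1000 + 100 + 100 + 100 + 50 + 10 + 10 + 10 + 1 = 1381 (decimal)
Convert 0o15444 (octal) → 1×4096 + 5×512 + 4×64 + 4×8 + 4 = 6948 (decimal)
Compute 1381 - 6948 = -5567
-5567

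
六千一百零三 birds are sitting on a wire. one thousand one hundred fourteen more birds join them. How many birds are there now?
Convert 六千一百零三 (Chinese numeral) → 6×1000 + 1×100 + 3 = 6103 (decimal)
Convert one thousand one hundred fourteen (English words) → 1×1000 + 1×100 + 14 = 1114 (decimal)
Compute 6103 + 1114 = 7217
7217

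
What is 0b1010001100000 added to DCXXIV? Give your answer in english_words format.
Convert 0b1010001100000 (binary) → 4096 + 1024 + 64 + 32 = 5216 (decimal)
Convert DCXXIV (Roman numeral) → 500 + 100 + 10 + 10 + 4 = 624 (decimal)
Compute 5216 + 624 = 5840
Convert 5840 (decimal) → 5840 = 5×1000 + 8×100 + 40 → five thousand eight hundred forty (English words)
five thousand eight hundred forty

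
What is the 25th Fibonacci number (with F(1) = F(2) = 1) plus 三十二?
The 25th Fibonacci number (with F(1) = F(2) = 1) = 75025
Convert 三十二 (Chinese numeral) → 3×10 + 2 = 32 (decimal)
Compute 75025 + 32 = 75057
75057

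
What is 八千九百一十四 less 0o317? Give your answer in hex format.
Convert 八千九百一十四 (Chinese numeral) → 8×1000 + 9×100 + 1×10 + 4 = 8914 (decimal)
Convert 0o317 (octal) → 3×64 + 1×8 + 7 = 207 (decimal)
Compute 8914 - 207 = 8707
Convert 8707 (decimal) → 8707 = 2×4096 + 2×256 + 3 → 0x2203 (hexadecimal)
0x2203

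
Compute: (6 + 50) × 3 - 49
Parentheses first: 6 + 50 = 56
Multiply: 56 × 3 = 168
Subtract: 168 - 49 = 119
119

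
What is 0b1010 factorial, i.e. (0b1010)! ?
Convert 0b1010 (binary) → 8 + 2 = 10 (decimal)
Compute 10! = 3628800
3628800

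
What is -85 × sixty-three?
Convert sixty-three (English words) → 63 (decimal)
Compute -85 × 63 = -5355
-5355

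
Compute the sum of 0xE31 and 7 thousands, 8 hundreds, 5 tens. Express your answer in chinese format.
Convert 0xE31 (hexadecimal) → 14×256 + 3×16 + 1 = 3633 (decimal)
Convert 7 thousands, 8 hundreds, 5 tens (place-value notation) → 7×1000 + 8×100 + 5×10 = 7850 (decimal)
Compute 3633 + 7850 = 11483
Convert 11483 (decimal) → 11483 = 1×10000 + 1×1000 + 4×100 + 8×10 + 3 → 一万一千四百八十三 (Chinese numeral)
一万一千四百八十三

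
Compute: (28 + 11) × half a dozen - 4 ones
Convert half a dozen (colloquial) → 6 (decimal)
Convert 4 ones (place-value notation) → 4 (decimal)
Expression in decimal: (28 + 11) × 6 - 4
Parentheses first: 28 + 11 = 39
Multiply: 39 × 6 = 234
Subtract: 234 - 4 = 230
230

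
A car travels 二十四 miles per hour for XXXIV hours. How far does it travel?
Convert 二十四 (Chinese numeral) → 2×10 + 4 = 24 (decimal)
Convert XXXIV (Roman numeral) → 10 + 10 + 10 + 4 = 34 (decimal)
Compute 24 × 34 = 816
816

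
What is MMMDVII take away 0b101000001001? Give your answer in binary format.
Convert MMMDVII (Roman numeral) → 1000 + 1000 + 1000 + 500 + 5 + 1 + 1 = 3507 (decimal)
Convert 0b101000001001 (binary) → 2048 + 512 + 8 + 1 = 2569 (decimal)
Compute 3507 - 2569 = 938
Convert 938 (decimal) → 938 = 512 + 256 + 128 + 32 + 8 + 2 → 0b1110101010 (binary)
0b1110101010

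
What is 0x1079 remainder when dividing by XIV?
Convert 0x1079 (hexadecimal) → 1×4096 + 7×16 + 9 = 4217 (decimal)
Convert XIV (Roman numeral) → 10 + 4 = 14 (decimal)
Compute 4217 mod 14 = 3
3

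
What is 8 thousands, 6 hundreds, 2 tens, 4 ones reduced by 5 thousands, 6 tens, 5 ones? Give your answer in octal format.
Convert 8 thousands, 6 hundreds, 2 tens, 4 ones (place-value notation) → 8×1000 + 6×100 + 2×10 + 4 = 8624 (decimal)
Convert 5 thousands, 6 tens, 5 ones (place-value notation) → 5×1000 + 6×10 + 5 = 5065 (decimal)
Compute 8624 - 5065 = 3559
Convert 3559 (decimal) → 3559 = 6×512 + 7×64 + 4×8 + 7 → 0o6747 (octal)
0o6747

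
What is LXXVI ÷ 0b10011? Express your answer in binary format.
Convert LXXVI (Roman numeral) → 50 + 10 + 10 + 5 + 1 = 76 (decimal)
Convert 0b10011 (binary) → 16 + 2 + 1 = 19 (decimal)
Compute 76 ÷ 19 = 4
Convert 4 (decimal) → 0b100 (binary)
0b100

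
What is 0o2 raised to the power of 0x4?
Convert 0o2 (octal) → 2 (decimal)
Convert 0x4 (hexadecimal) → 4 (decimal)
Compute 2 ^ 4 = 16
16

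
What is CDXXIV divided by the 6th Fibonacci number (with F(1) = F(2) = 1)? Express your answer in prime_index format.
Convert CDXXIV (Roman numeral) → 400 + 10 + 10 + 4 = 424 (decimal)
Convert the 6th Fibonacci number (with F(1) = F(2) = 1) (Fibonacci index) → 1, 1, 2, 3, 5, 8 → 8 (decimal)
Compute 424 ÷ 8 = 53
Convert 53 (decimal) → the 16th prime (prime index)
the 16th prime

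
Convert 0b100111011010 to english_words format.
Convert 0b100111011010 (binary) → 2048 + 256 + 128 + 64 + 16 + 8 + 2 = 2522 (decimal)
Convert 2522 (decimal) → 2522 = 2×1000 + 5×100 + 22 → two thousand five hundred twenty-two (English words)
two thousand five hundred twenty-two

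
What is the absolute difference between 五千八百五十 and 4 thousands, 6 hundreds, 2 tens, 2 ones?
Convert 五千八百五十 (Chinese numeral) → 5×1000 + 8×100 + 5×10 = 5850 (decimal)
Convert 4 thousands, 6 hundreds, 2 tens, 2 ones (place-value notation) → 4×1000 + 6×100 + 2×10 + 2 = 4622 (decimal)
Compute |5850 - 4622| = 1228
1228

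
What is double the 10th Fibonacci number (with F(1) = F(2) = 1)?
The 10th Fibonacci number (with F(1) = F(2) = 1): 1, 1, 2, 3, 5, 8, 13, 21, 34, 55 → 55
Compute 55 × 2 = 110
110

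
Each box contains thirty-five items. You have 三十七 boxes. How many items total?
Convert thirty-five (English words) → 35 (decimal)
Convert 三十七 (Chinese numeral) → 3×10 + 7 = 37 (decimal)
Compute 35 × 37 = 1295
1295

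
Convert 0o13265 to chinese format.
Convert 0o13265 (octal) → 1×4096 + 3×512 + 2×64 + 6×8 + 5 = 5813 (decimal)
Convert 5813 (decimal) → 5813 = 5×1000 + 8×100 + 1×10 + 3 → 五千八百一十三 (Chinese numeral)
五千八百一十三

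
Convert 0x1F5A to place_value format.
Convert 0x1F5A (hexadecimal) → 1×4096 + 15×256 + 5×16 + 10 = 8026 (decimal)
Convert 8026 (decimal) → 8026 = 8×1000 + 2×10 + 6 → 8 thousands, 2 tens, 6 ones (place-value notation)
8 thousands, 2 tens, 6 ones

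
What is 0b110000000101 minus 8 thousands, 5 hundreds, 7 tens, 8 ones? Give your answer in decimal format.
Convert 0b110000000101 (binary) → 2048 + 1024 + 4 + 1 = 3077 (decimal)
Convert 8 thousands, 5 hundreds, 7 tens, 8 ones (place-value notation) → 8×1000 + 5×100 + 7×10 + 8 = 8578 (decimal)
Compute 3077 - 8578 = -5501
-5501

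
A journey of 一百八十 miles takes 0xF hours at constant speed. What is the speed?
Convert 一百八十 (Chinese numeral) → 1×100 + 8×10 = 180 (decimal)
Convert 0xF (hexadecimal) → 15 (decimal)
Compute 180 ÷ 15 = 12
12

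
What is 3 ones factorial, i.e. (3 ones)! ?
Convert 3 ones (place-value notation) → 3 (decimal)
Compute 3! = 6
6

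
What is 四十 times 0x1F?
Convert 四十 (Chinese numeral) → 4×10 = 40 (decimal)
Convert 0x1F (hexadecimal) → 1×16 + 15 = 31 (decimal)
Compute 40 × 31 = 1240
1240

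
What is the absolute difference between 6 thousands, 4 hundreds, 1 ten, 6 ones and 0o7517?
Convert 6 thousands, 4 hundreds, 1 ten, 6 ones (place-value notation) → 6×1000 + 4×100 + 1×10 + 6 = 6416 (decimal)
Convert 0o7517 (octal) → 7×512 + 5×64 + 1×8 + 7 = 3919 (decimal)
Compute |6416 - 3919| = 2497
2497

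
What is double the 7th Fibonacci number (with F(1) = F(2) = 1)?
The 7th Fibonacci number (with F(1) = F(2) = 1): 1, 1, 2, 3, 5, 8, 13 → 13
Compute 13 × 2 = 26
26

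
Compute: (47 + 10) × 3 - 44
Parentheses first: 47 + 10 = 57
Multiply: 57 × 3 = 171
Subtract: 171 - 44 = 127
127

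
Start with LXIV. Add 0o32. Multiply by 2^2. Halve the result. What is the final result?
Convert LXIV (Roman numeral) → 50 + 10 + 4 = 64 (decimal)
Start: 64
Convert 0o32 (octal) → 3×8 + 2 = 26 (decimal)
64 + 26 = 90
Convert 2^2 (power) → 4 (decimal)
90 × 4 = 360
360 ÷ 2 = 180
180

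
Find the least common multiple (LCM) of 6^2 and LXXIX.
Convert 6^2 (power) → 36 (decimal)
Convert LXXIX (Roman numeral) → 50 + 10 + 10 + 9 = 79 (decimal)
Compute lcm(36, 79) = 2844
2844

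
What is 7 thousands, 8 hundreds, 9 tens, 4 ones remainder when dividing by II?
Convert 7 thousands, 8 hundreds, 9 tens, 4 ones (place-value notation) → 7×1000 + 8×100 + 9×10 + 4 = 7894 (decimal)
Convert II (Roman numeral) → 1 + 1 = 2 (decimal)
Compute 7894 mod 2 = 0
0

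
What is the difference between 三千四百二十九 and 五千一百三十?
Convert 三千四百二十九 (Chinese numeral) → 3×1000 + 4×100 + 2×10 + 9 = 3429 (decimal)
Convert 五千一百三十 (Chinese numeral) → 5×1000 + 1×100 + 3×10 = 5130 (decimal)
Difference: |3429 - 5130| = 1701
1701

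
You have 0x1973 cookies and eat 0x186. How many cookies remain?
Convert 0x1973 (hexadecimal) → 1×4096 + 9×256 + 7×16 + 3 = 6515 (decimal)
Convert 0x186 (hexadecimal) → 1×256 + 8×16 + 6 = 390 (decimal)
Compute 6515 - 390 = 6125
6125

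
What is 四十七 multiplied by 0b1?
Convert 四十七 (Chinese numeral) → 4×10 + 7 = 47 (decimal)
Convert 0b1 (binary) → 1 (decimal)
Compute 47 × 1 = 47
47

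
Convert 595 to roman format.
Convert 595 (decimal) → 595 = 500 + 90 + 5 → DXCV (Roman numeral)
DXCV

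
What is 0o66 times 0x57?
Convert 0o66 (octal) → 6×8 + 6 = 54 (decimal)
Convert 0x57 (hexadecimal) → 5×16 + 7 = 87 (decimal)
Compute 54 × 87 = 4698
4698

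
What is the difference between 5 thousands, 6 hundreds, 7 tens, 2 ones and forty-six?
Convert 5 thousands, 6 hundreds, 7 tens, 2 ones (place-value notation) → 5×1000 + 6×100 + 7×10 + 2 = 5672 (decimal)
Convert forty-six (English words) → 46 (decimal)
Difference: |5672 - 46| = 5626
5626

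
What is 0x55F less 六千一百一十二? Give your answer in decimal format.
Convert 0x55F (hexadecimal) → 5×256 + 5×16 + 15 = 1375 (decimal)
Convert 六千一百一十二 (Chinese numeral) → 6×1000 + 1×100 + 1×10 + 2 = 6112 (decimal)
Compute 1375 - 6112 = -4737
-4737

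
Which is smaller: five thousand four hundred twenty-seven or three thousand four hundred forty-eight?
Convert five thousand four hundred twenty-seven (English words) → 5×1000 + 4×100 + 27 = 5427 (decimal)
Convert three thousand four hundred forty-eight (English words) → 3×1000 + 4×100 + 48 = 3448 (decimal)
Compare 5427 vs 3448: smaller = 3448
3448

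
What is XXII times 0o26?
Convert XXII (Roman numeral) → 10 + 10 + 1 + 1 = 22 (decimal)
Convert 0o26 (octal) → 2×8 + 6 = 22 (decimal)
Compute 22 × 22 = 484
484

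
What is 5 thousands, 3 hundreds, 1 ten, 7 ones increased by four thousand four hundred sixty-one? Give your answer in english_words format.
Convert 5 thousands, 3 hundreds, 1 ten, 7 ones (place-value notation) → 5×1000 + 3×100 + 1×10 + 7 = 5317 (decimal)
Convert four thousand four hundred sixty-one (English words) → 4×1000 + 4×100 + 61 = 4461 (decimal)
Compute 5317 + 4461 = 9778
Convert 9778 (decimal) → 9778 = 9×1000 + 7×100 + 78 → nine thousand seven hundred seventy-eight (English words)
nine thousand seven hundred seventy-eight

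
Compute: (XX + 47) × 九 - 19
Convert XX (Roman numeral) → 10 + 10 = 20 (decimal)
Convert 九 (Chinese numeral) → 9 (decimal)
Expression in decimal: (20 + 47) × 9 - 19
Parentheses first: 20 + 47 = 67
Multiply: 67 × 9 = 603
Subtract: 603 - 19 = 584
584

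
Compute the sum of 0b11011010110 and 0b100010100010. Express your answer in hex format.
Convert 0b11011010110 (binary) → 1024 + 512 + 128 + 64 + 16 + 4 + 2 = 1750 (decimal)
Convert 0b100010100010 (binary) → 2048 + 128 + 32 + 2 = 2210 (decimal)
Compute 1750 + 2210 = 3960
Convert 3960 (decimal) → 3960 = 15×256 + 7×16 + 8 → 0xF78 (hexadecimal)
0xF78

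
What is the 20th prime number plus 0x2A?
The 20th prime number = 71
Convert 0x2A (hexadecimal) → 2×16 + 10 = 42 (decimal)
Compute 71 + 42 = 113
113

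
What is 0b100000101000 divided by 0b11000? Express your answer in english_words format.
Convert 0b100000101000 (binary) → 2048 + 32 + 8 = 2088 (decimal)
Convert 0b11000 (binary) → 16 + 8 = 24 (decimal)
Compute 2088 ÷ 24 = 87
Convert 87 (decimal) → eighty-seven (English words)
eighty-seven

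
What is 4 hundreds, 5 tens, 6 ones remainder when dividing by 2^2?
Convert 4 hundreds, 5 tens, 6 ones (place-value notation) → 4×100 + 5×10 + 6 = 456 (decimal)
Convert 2^2 (power) → 4 (decimal)
Compute 456 mod 4 = 0
0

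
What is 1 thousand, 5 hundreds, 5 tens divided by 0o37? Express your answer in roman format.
Convert 1 thousand, 5 hundreds, 5 tens (place-value notation) → 1×1000 + 5×100 + 5×10 = 1550 (decimal)
Convert 0o37 (octal) → 3×8 + 7 = 31 (decimal)
Compute 1550 ÷ 31 = 50
Convert 50 (decimal) → L (Roman numeral)
L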